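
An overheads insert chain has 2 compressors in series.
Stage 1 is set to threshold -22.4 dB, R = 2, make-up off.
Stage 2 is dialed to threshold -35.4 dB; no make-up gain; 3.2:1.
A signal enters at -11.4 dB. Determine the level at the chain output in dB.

-29.61875 dB

Stage 1: 11 dB above -22.4 dB, reduced 2:1 to 5.5 dB above → -16.9 dB.
Stage 2: overshoot 18.5 dB → 18.5/3.2 = 5.78125 dB → -29.61875 dB.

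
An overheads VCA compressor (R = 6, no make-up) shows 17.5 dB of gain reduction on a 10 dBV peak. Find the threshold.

-11 dBV

Input is 21 dB above T (since output overshoot × R = input overshoot: (-7.5 − T)·6 = 10 − T gives T = -11 dBV).
Check: -11 + (10 − (-11))/6 = -11 + 3.5 = -7.5 dBV. ✓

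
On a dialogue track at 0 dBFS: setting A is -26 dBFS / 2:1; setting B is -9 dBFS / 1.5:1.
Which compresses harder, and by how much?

A, by 10 dB

A: GR = 26 − 26/2 = 13 dB.
B: GR = 9 − 9/1.5 = 3 dB.
Difference: 10 dB in favour of A.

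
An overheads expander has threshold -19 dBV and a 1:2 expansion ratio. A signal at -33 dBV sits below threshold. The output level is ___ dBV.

-47 dBV

The input is 14 dB below the -19 dBV threshold.
A 1:2 expander multiplies undershoot by 2: 14 × 2 = 28 dB below threshold.
Output = -19 − 28 = -47 dBV.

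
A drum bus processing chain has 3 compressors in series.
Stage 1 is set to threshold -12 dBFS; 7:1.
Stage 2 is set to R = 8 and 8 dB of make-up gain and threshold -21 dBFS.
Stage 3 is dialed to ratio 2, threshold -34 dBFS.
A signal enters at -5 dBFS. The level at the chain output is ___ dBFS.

-22.875 dBFS

Stage 1: 7 dB above -12 dBFS, reduced 7:1 to 1 dB above → -11 dBFS.
Stage 2: 10 dB above -21 dBFS, reduced 8:1 to 1.25 dB above → -19.75 dBFS; +8 dB make-up → -11.75 dBFS.
Stage 3: 22.25 dB above -34 dBFS, reduced 2:1 to 11.125 dB above → -22.875 dBFS.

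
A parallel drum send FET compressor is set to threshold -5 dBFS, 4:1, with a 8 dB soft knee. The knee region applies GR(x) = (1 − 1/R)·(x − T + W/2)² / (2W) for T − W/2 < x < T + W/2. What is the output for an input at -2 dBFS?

-4.296875 dBFS

x − T + W/2 = -2 − (-5) + 4 = 7.
GR = (1 − 1/4) × 7² / 16 = 0.75 × 49 / 16 = 2.296875 dB.
Output = -2 − 2.296875 = -4.296875 dBFS.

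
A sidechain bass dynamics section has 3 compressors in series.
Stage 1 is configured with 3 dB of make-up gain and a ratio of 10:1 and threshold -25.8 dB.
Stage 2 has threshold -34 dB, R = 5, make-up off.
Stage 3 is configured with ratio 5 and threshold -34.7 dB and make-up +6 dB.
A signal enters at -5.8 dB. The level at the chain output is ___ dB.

-28.032 dB

Stage 1: -5.8 dB is 20 dB over -25.8 dB; at 10:1 that becomes 2 dB over, giving -23.8 dB; +3 dB make-up → -20.8 dB.
Stage 2: -20.8 dB is 13.2 dB over -34 dB; at 5:1 that becomes 2.64 dB over, giving -31.36 dB.
Stage 3: overshoot 3.34 dB → 3.34/5 = 0.668 dB → -34.032 dB; +6 dB make-up → -28.032 dB.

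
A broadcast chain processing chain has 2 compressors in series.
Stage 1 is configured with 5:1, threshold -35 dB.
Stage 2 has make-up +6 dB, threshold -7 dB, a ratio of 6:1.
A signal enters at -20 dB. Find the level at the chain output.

Stage 1: -20 dB is 15 dB over -35 dB; at 5:1 that becomes 3 dB over, giving -32 dB.
Stage 2: below threshold (-32 ≤ -7); passes unchanged; make-up brings it to -26 dB.

-26 dB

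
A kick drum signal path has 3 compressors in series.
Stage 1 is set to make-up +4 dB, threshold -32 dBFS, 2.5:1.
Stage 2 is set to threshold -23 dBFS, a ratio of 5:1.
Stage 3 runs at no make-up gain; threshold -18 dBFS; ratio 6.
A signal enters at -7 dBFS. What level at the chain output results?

-22 dBFS

Stage 1: -7 dBFS is 25 dB over -32 dBFS; at 2.5:1 that becomes 10 dB over, giving -22 dBFS; +4 dB make-up → -18 dBFS.
Stage 2: 5 dB above -23 dBFS, reduced 5:1 to 1 dB above → -22 dBFS.
Stage 3: -22 dBFS is at or below the -18 dBFS threshold — no compression; output -22 dBFS.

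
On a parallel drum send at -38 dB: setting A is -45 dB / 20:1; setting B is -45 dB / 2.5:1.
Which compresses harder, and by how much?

A, by 2.45 dB

A: overshoot 7 dB → output overshoot 0.35 dB → GR 6.65 dB.
B: overshoot 7 dB → output overshoot 2.8 dB → GR 4.2 dB.
Difference: 2.45 dB in favour of A.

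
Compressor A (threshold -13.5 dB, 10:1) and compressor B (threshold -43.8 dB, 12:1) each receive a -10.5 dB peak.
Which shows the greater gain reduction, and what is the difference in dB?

A: 3 dB over, compressed to 0.3 dB over, so 2.7 dB of GR.
B: 33.3 dB over, compressed to 2.775 dB over, so 30.525 dB of GR.
B applies 27.825 dB more gain reduction.

B, by 27.825 dB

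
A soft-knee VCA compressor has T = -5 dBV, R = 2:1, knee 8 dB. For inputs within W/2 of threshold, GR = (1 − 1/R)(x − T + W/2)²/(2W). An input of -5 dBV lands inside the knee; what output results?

x − T + W/2 = -5 − (-5) + 4 = 4.
GR = (1 − 1/2) × 4² / 16 = 0.5 × 16 / 16 = 0.5 dB.
Output = -5 − 0.5 = -5.5 dBV.

-5.5 dBV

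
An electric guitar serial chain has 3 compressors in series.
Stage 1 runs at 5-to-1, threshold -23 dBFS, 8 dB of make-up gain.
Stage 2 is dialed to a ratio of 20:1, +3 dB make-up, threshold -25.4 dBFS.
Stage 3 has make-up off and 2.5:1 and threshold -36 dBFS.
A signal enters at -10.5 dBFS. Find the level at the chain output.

-30.302 dBFS

Stage 1: overshoot 12.5 dB → 12.5/5 = 2.5 dB → -20.5 dBFS; +8 dB make-up → -12.5 dBFS.
Stage 2: -12.5 dBFS is 12.9 dB over -25.4 dBFS; at 20:1 that becomes 0.645 dB over, giving -24.755 dBFS; +3 dB make-up → -21.755 dBFS.
Stage 3: 14.245 dB above -36 dBFS, reduced 2.5:1 to 5.698 dB above → -30.302 dBFS.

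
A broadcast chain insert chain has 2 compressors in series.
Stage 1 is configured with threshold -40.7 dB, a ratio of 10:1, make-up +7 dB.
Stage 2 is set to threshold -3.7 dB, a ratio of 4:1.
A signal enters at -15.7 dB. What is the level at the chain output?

Stage 1: overshoot 25 dB → 25/10 = 2.5 dB → -38.2 dB; +7 dB make-up → -31.2 dB.
Stage 2: -31.2 dB ≤ -3.7 dB, so stage 2 doesn't engage; output -31.2 dB.

-31.2 dB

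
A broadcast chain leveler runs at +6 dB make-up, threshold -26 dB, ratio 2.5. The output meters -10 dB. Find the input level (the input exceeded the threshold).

-1 dB

Remove make-up: -10 − 6 = -16 dB.
The compressed level sits -16 − (-26) = 10 dB over threshold.
Input overshoot = R × output overshoot = 25 dB → input = -26 + 25 = -1 dB.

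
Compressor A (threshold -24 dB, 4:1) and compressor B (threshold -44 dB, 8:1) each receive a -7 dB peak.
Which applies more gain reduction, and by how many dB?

B, by 19.625 dB

A: GR = 17 − 17/4 = 12.75 dB.
B: GR = 37 − 37/8 = 32.375 dB.
B reduces 19.625 dB more.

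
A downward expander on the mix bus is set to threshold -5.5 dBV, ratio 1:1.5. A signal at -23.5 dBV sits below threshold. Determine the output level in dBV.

-32.5 dBV

Below threshold, a 1:1.5 expander applies gain = (1.5−1)×(T − x) of attenuation.
(1.5−1) × 18 = 9 dB, so output = -23.5 − 9 = -32.5 dBV.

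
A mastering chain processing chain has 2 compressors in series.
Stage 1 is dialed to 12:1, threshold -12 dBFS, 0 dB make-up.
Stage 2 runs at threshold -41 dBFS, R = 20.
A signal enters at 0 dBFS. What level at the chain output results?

Stage 1: 0 dBFS is 12 dB over -12 dBFS; at 12:1 that becomes 1 dB over, giving -11 dBFS.
Stage 2: 30 dB above -41 dBFS, reduced 20:1 to 1.5 dB above → -39.5 dBFS.

-39.5 dBFS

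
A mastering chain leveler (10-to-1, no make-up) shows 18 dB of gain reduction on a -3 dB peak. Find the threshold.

-23 dB

Let T be the threshold. Output overshoot = (input overshoot)/R, so -21 − T = (-3 − T)/10.
10·(-21 − T) = -3 − T → 9·T = -210 − (-3) = -207.
T = -207/9 = -23 dB.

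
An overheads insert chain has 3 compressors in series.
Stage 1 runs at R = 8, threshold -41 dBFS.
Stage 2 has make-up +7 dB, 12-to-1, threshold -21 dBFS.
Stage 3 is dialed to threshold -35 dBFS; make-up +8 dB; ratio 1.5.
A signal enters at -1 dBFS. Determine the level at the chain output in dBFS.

-23 dBFS

Stage 1: 40 dB above -41 dBFS, reduced 8:1 to 5 dB above → -36 dBFS.
Stage 2: -36 dBFS ≤ -21 dBFS, so stage 2 doesn't engage; make-up brings it to -29 dBFS.
Stage 3: -29 dBFS is 6 dB over -35 dBFS; at 1.5:1 that becomes 4 dB over, giving -31 dBFS; +8 dB make-up → -23 dBFS.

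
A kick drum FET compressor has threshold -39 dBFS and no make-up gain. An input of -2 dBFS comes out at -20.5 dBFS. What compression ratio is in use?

2:1

Input overshoot = -2 − (-39) = 37 dB; output overshoot = -20.5 − (-39) = 18.5 dB.
Ratio = 37 / 18.5 = 2.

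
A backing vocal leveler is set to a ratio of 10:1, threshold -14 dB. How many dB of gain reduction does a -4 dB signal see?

Overshoot = -4 − (-14) = 10 dB.
A 10:1 ratio leaves 1 dB of that excess.
So the signal is attenuated by 10 − 1 = 9 dB.

9 dB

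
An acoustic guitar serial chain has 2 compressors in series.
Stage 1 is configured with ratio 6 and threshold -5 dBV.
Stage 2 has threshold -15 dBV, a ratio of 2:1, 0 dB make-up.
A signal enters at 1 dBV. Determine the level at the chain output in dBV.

-9.5 dBV

Stage 1: 6 dB above -5 dBV, reduced 6:1 to 1 dB above → -4 dBV.
Stage 2: 11 dB above -15 dBV, reduced 2:1 to 5.5 dB above → -9.5 dBV.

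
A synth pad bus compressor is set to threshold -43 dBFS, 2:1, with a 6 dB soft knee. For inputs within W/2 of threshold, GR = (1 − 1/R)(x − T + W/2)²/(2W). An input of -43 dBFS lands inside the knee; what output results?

x − T + W/2 = -43 − (-43) + 3 = 3.
GR = (1 − 1/2) × 3² / 12 = 0.5 × 9 / 12 = 0.375 dB.
Output = -43 − 0.375 = -43.375 dBFS.

-43.375 dBFS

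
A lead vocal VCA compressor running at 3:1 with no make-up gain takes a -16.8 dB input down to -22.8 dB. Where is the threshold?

Input is 9 dB above T (since output overshoot × R = input overshoot: (-22.8 − T)·3 = -16.8 − T gives T = -25.8 dB).
Check: -25.8 + (-16.8 − (-25.8))/3 = -25.8 + 3 = -22.8 dB. ✓

-25.8 dB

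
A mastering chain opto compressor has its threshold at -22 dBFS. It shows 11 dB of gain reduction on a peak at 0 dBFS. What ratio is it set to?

2:1

Input overshoot = 0 − (-22) = 22 dB.
Output overshoot = 22 − 11 = 11 dB.
Ratio = input overshoot / output overshoot = 22 / 11 = 2.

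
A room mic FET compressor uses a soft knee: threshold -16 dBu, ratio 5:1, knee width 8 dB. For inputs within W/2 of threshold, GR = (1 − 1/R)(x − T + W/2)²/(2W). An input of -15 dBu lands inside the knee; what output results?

-16.25 dBu

x − T + W/2 = -15 − (-16) + 4 = 5.
GR = (1 − 1/5) × 5² / 16 = 0.8 × 25 / 16 = 1.25 dB.
Output = -15 − 1.25 = -16.25 dBu.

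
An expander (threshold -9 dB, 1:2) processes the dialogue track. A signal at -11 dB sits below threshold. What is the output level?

Below threshold, a 1:2 expander applies gain = (2−1)×(T − x) of attenuation.
(2−1) × 2 = 2 dB, so output = -11 − 2 = -13 dB.

-13 dB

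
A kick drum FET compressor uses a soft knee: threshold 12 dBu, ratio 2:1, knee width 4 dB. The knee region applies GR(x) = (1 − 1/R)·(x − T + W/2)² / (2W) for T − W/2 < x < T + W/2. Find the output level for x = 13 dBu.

12.4375 dBu

x − T + W/2 = 13 − 12 + 2 = 3.
GR = (1 − 1/2) × 3² / 8 = 0.5 × 9 / 8 = 0.5625 dB.
Output = 13 − 0.5625 = 12.4375 dBu.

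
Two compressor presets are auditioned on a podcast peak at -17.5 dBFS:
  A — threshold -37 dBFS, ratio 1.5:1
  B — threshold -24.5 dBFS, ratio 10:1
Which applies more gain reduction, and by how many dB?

A: 19.5 dB over, compressed to 13 dB over, so 6.5 dB of GR.
B: 7 dB over, compressed to 0.7 dB over, so 6.3 dB of GR.
Difference: 0.2 dB in favour of A.

A, by 0.2 dB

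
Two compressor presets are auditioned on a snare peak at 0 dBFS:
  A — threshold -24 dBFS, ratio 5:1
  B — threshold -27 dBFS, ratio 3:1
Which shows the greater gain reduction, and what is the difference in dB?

A: overshoot 24 dB → output overshoot 4.8 dB → GR 19.2 dB.
B: overshoot 27 dB → output overshoot 9 dB → GR 18 dB.
A reduces 1.2 dB more.

A, by 1.2 dB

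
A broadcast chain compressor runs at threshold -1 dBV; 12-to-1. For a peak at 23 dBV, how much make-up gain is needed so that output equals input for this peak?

22 dB

The peak compresses to -1 + 24/12 = 1 dBV.
To reach 23 dBV requires 23 − 1 = 22 dB of make-up.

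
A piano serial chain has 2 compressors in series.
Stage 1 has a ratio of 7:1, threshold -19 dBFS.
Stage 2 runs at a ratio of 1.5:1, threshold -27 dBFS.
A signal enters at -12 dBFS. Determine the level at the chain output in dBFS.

-21 dBFS

Stage 1: overshoot 7 dB → 7/7 = 1 dB → -18 dBFS.
Stage 2: 9 dB above -27 dBFS, reduced 1.5:1 to 6 dB above → -21 dBFS.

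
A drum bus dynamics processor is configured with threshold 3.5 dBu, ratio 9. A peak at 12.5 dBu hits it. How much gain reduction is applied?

Overshoot = 12.5 − 3.5 = 9 dB.
After 9:1 compression the overshoot becomes 9/9 = 1 dB.
GR = overshoot in − overshoot out = 9 − 1 = 8 dB.

8 dB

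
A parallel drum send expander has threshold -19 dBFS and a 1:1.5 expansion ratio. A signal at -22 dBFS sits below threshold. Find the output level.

-23.5 dBFS

The input is 3 dB below the -19 dBFS threshold.
A 1:1.5 expander multiplies undershoot by 1.5: 3 × 1.5 = 4.5 dB below threshold.
Output = -19 − 4.5 = -23.5 dBFS.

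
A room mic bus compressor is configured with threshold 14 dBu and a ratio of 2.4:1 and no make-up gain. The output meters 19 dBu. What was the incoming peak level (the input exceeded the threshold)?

Post-compression overshoot = 19 − 14 = 5 dB.
Input overshoot = R × output overshoot = 12 dB → input = 14 + 12 = 26 dBu.

26 dBu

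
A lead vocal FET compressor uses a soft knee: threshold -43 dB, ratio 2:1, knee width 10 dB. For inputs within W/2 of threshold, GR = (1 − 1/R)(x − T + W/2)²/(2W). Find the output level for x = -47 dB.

x − T + W/2 = -47 − (-43) + 5 = 1.
GR = (1 − 1/2) × 1² / 20 = 0.5 × 1 / 20 = 0.025 dB.
Output = -47 − 0.025 = -47.025 dB.

-47.025 dB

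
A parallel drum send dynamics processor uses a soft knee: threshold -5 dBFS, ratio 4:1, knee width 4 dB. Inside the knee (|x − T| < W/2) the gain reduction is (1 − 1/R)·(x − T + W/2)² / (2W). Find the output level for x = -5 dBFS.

x − T + W/2 = -5 − (-5) + 2 = 2.
GR = (1 − 1/4) × 2² / 8 = 0.75 × 4 / 8 = 0.375 dB.
Output = -5 − 0.375 = -5.375 dBFS.

-5.375 dBFS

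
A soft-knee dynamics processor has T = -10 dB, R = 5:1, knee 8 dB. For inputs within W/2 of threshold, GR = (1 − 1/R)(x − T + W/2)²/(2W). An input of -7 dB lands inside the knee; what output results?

-9.45 dB

x − T + W/2 = -7 − (-10) + 4 = 7.
GR = (1 − 1/5) × 7² / 16 = 0.8 × 49 / 16 = 2.45 dB.
Output = -7 − 2.45 = -9.45 dB.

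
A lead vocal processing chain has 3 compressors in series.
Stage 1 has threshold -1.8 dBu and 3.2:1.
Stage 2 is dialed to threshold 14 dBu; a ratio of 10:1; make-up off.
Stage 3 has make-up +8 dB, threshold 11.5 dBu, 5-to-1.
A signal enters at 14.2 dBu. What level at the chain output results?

11.2 dBu

Stage 1: overshoot 16 dB → 16/3.2 = 5 dB → 3.2 dBu.
Stage 2: 3.2 dBu is at or below the 14 dBu threshold — no compression; output 3.2 dBu.
Stage 3: 3.2 dBu ≤ 11.5 dBu, so stage 3 doesn't engage; make-up brings it to 11.2 dBu.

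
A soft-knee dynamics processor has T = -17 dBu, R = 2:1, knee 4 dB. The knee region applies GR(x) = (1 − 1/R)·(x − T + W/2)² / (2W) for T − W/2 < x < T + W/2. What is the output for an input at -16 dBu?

-16.5625 dBu

x − T + W/2 = -16 − (-17) + 2 = 3.
GR = (1 − 1/2) × 3² / 8 = 0.5 × 9 / 8 = 0.5625 dB.
Output = -16 − 0.5625 = -16.5625 dBu.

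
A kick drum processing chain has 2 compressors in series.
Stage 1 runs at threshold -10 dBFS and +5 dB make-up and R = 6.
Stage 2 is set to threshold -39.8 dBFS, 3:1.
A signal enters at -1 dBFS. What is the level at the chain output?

-27.7 dBFS

Stage 1: 9 dB above -10 dBFS, reduced 6:1 to 1.5 dB above → -8.5 dBFS; +5 dB make-up → -3.5 dBFS.
Stage 2: 36.3 dB above -39.8 dBFS, reduced 3:1 to 12.1 dB above → -27.7 dBFS.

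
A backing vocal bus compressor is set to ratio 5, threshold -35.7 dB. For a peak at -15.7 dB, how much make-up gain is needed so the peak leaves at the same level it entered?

16 dB

The peak compresses to -35.7 + 20/5 = -31.7 dB.
To reach -15.7 dB requires -15.7 − (-31.7) = 16 dB of make-up.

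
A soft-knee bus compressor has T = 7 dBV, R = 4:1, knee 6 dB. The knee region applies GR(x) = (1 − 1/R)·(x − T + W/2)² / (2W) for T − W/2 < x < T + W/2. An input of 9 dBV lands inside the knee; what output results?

7.4375 dBV

x − T + W/2 = 9 − 7 + 3 = 5.
GR = (1 − 1/4) × 5² / 12 = 0.75 × 25 / 12 = 1.5625 dB.
Output = 9 − 1.5625 = 7.4375 dBV.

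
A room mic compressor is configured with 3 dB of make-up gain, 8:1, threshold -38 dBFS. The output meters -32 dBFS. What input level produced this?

Before make-up, the level was -32 − 3 = -35 dBFS.
Post-compression overshoot = -35 − (-38) = 3 dB.
Before 8:1 compression the overshoot was 3 × 8 = 24 dB, so input = -38 + 24 = -14 dBFS.

-14 dBFS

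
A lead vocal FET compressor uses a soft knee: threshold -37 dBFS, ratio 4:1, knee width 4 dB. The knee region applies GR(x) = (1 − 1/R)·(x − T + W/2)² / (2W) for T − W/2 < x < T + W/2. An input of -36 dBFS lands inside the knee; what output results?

-36.84375 dBFS

x − T + W/2 = -36 − (-37) + 2 = 3.
GR = (1 − 1/4) × 3² / 8 = 0.75 × 9 / 8 = 0.84375 dB.
Output = -36 − 0.84375 = -36.84375 dBFS.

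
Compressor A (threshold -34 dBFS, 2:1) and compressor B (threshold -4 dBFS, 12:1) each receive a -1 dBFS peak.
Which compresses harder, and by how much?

A, by 13.75 dB

A: overshoot 33 dB → output overshoot 16.5 dB → GR 16.5 dB.
B: overshoot 3 dB → output overshoot 0.25 dB → GR 2.75 dB.
Difference: 13.75 dB in favour of A.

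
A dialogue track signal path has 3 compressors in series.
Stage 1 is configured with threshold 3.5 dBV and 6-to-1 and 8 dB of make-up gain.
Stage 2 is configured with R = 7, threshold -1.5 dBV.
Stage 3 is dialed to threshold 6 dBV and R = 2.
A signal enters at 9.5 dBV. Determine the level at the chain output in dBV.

0.5 dBV

Stage 1: 6 dB above 3.5 dBV, reduced 6:1 to 1 dB above → 4.5 dBV; +8 dB make-up → 12.5 dBV.
Stage 2: 12.5 dBV is 14 dB over -1.5 dBV; at 7:1 that becomes 2 dB over, giving 0.5 dBV.
Stage 3: 0.5 dBV is at or below the 6 dBV threshold — no compression; output 0.5 dBV.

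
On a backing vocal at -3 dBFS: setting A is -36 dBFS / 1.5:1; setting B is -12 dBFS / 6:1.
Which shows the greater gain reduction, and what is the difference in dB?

A: GR = 33 − 33/1.5 = 11 dB.
B: GR = 9 − 9/6 = 7.5 dB.
A reduces 3.5 dB more.

A, by 3.5 dB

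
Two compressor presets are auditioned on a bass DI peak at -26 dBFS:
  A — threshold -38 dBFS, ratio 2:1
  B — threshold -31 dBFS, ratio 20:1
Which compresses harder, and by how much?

A, by 1.25 dB

A: GR = 12 − 12/2 = 6 dB.
B: GR = 5 − 5/20 = 4.75 dB.
A applies 1.25 dB more gain reduction.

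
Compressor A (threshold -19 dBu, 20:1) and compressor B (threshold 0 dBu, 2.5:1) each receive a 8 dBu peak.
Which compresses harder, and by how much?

A, by 20.85 dB

A: GR = 27 − 27/20 = 25.65 dB.
B: GR = 8 − 8/2.5 = 4.8 dB.
A reduces 20.85 dB more.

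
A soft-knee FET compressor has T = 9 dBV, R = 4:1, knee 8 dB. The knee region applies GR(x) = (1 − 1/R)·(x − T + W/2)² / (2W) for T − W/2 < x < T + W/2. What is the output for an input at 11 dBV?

x − T + W/2 = 11 − 9 + 4 = 6.
GR = (1 − 1/4) × 6² / 16 = 0.75 × 36 / 16 = 1.6875 dB.
Output = 11 − 1.6875 = 9.3125 dBV.

9.3125 dBV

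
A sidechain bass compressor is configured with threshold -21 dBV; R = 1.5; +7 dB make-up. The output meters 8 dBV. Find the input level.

12 dBV

Remove make-up: 8 − 7 = 1 dBV.
The compressed level sits 1 − (-21) = 22 dB over threshold.
Input overshoot = R × output overshoot = 33 dB → input = -21 + 33 = 12 dBV.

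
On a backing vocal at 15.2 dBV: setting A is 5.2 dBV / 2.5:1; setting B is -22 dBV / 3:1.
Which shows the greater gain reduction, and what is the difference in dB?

B, by 18.8 dB

A: 10 dB over, compressed to 4 dB over, so 6 dB of GR.
B: 37.2 dB over, compressed to 12.4 dB over, so 24.8 dB of GR.
B applies 18.8 dB more gain reduction.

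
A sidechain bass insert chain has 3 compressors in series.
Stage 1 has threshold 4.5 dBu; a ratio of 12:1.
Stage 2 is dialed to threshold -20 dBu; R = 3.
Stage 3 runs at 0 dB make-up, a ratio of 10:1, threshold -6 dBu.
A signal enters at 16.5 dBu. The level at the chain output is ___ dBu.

-11.5 dBu

Stage 1: 16.5 dBu is 12 dB over 4.5 dBu; at 12:1 that becomes 1 dB over, giving 5.5 dBu.
Stage 2: 25.5 dB above -20 dBu, reduced 3:1 to 8.5 dB above → -11.5 dBu.
Stage 3: below threshold (-11.5 ≤ -6); passes unchanged; output -11.5 dBu.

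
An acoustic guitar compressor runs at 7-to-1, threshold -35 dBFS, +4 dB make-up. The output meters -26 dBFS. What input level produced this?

Remove make-up: -26 − 4 = -30 dBFS.
Post-compression overshoot = -30 − (-35) = 5 dB.
Input overshoot = R × output overshoot = 35 dB → input = -35 + 35 = 0 dBFS.

0 dBFS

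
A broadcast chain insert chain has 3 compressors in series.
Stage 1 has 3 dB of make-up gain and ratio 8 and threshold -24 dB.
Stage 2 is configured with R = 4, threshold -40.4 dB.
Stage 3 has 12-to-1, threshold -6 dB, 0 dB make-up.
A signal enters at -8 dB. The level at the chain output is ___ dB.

-35.05 dB

Stage 1: 16 dB above -24 dB, reduced 8:1 to 2 dB above → -22 dB; +3 dB make-up → -19 dB.
Stage 2: overshoot 21.4 dB → 21.4/4 = 5.35 dB → -35.05 dB.
Stage 3: -35.05 dB is at or below the -6 dB threshold — no compression; output -35.05 dB.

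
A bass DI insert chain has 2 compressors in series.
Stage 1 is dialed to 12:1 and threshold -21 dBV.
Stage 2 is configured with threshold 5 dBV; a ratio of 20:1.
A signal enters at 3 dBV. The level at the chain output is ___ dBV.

-19 dBV

Stage 1: 24 dB above -21 dBV, reduced 12:1 to 2 dB above → -19 dBV.
Stage 2: -19 dBV ≤ 5 dBV, so stage 2 doesn't engage; output -19 dBV.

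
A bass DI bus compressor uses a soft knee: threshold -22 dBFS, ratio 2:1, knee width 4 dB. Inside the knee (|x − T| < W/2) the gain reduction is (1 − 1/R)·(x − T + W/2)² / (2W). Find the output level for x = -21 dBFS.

-21.5625 dBFS

x − T + W/2 = -21 − (-22) + 2 = 3.
GR = (1 − 1/2) × 3² / 8 = 0.5 × 9 / 8 = 0.5625 dB.
Output = -21 − 0.5625 = -21.5625 dBFS.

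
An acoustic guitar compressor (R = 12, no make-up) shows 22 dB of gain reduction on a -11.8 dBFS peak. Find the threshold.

-35.8 dBFS

Input is 24 dB above T (since output overshoot × R = input overshoot: (-33.8 − T)·12 = -11.8 − T gives T = -35.8 dBFS).
Check: -35.8 + (-11.8 − (-35.8))/12 = -35.8 + 2 = -33.8 dBFS. ✓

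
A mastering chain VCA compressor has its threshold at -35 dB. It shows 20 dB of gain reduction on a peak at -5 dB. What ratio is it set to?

Input overshoot = -5 − (-35) = 30 dB.
Output overshoot = 30 − 20 = 10 dB.
Ratio = input overshoot / output overshoot = 30 / 10 = 3.

3:1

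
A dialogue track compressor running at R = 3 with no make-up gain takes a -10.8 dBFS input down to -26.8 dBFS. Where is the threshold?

Let T be the threshold. Output overshoot = (input overshoot)/R, so -26.8 − T = (-10.8 − T)/3.
3·(-26.8 − T) = -10.8 − T → 2·T = -80.4 − (-10.8) = -69.6.
T = -69.6/2 = -34.8 dBFS.

-34.8 dBFS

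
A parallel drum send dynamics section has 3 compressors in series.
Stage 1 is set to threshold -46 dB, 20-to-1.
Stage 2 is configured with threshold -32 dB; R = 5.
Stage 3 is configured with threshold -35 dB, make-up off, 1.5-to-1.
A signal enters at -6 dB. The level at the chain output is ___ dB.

Stage 1: 40 dB above -46 dB, reduced 20:1 to 2 dB above → -44 dB.
Stage 2: -44 dB is at or below the -32 dB threshold — no compression; output -44 dB.
Stage 3: -44 dB ≤ -35 dB, so stage 3 doesn't engage; output -44 dB.

-44 dB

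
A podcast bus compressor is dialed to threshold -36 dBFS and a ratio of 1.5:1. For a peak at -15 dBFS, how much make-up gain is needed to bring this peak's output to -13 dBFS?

9 dB

Overshoot 21 dB → 21/1.5 = 14 dB after compression, so the compressed level is -36 + 14 = -22 dBFS.
Make-up = target − compressed = -13 − (-22) = 9 dB.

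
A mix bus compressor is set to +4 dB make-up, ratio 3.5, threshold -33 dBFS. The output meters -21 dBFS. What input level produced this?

Stripping the +4 dB make-up gives -25 dBFS at the gain stage.
Post-compression overshoot = -25 − (-33) = 8 dB.
Input overshoot = R × output overshoot = 28 dB → input = -33 + 28 = -5 dBFS.

-5 dBFS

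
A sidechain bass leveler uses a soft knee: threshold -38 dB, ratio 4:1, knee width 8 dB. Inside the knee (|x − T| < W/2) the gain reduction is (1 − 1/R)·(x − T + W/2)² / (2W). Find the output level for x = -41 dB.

-41.046875 dB

x − T + W/2 = -41 − (-38) + 4 = 1.
GR = (1 − 1/4) × 1² / 16 = 0.75 × 1 / 16 = 0.046875 dB.
Output = -41 − 0.046875 = -41.046875 dB.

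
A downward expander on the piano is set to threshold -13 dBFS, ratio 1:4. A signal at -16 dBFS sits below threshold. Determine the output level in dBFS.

-25 dBFS

Undershoot = (-13) − (-16) = 3 dB.
At 1:4, that expands to 12 dB under threshold.
Output = -13 − 12 = -25 dBFS.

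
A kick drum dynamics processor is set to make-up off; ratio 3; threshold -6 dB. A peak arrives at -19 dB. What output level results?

-19 dB

-19 dB is 13 dB below the -6 dB threshold, so no gain reduction is applied.
Output = input = -19 dB.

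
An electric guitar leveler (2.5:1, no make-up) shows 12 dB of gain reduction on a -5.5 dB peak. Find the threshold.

-25.5 dB

Let T be the threshold. Output overshoot = (input overshoot)/R, so -17.5 − T = (-5.5 − T)/2.5.
2.5·(-17.5 − T) = -5.5 − T → 1.5·T = -43.75 − (-5.5) = -38.25.
T = -38.25/1.5 = -25.5 dB.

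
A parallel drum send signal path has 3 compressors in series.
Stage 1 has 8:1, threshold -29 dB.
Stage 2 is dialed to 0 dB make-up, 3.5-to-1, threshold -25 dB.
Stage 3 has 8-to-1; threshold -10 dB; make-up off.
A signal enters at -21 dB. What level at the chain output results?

Stage 1: 8 dB above -29 dB, reduced 8:1 to 1 dB above → -28 dB.
Stage 2: -28 dB is at or below the -25 dB threshold — no compression; output -28 dB.
Stage 3: -28 dB is at or below the -10 dB threshold — no compression; output -28 dB.

-28 dB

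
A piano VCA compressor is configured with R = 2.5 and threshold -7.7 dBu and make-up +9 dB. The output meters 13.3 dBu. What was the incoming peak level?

22.3 dBu

Remove make-up: 13.3 − 9 = 4.3 dBu.
Post-compression overshoot = 4.3 − (-7.7) = 12 dB.
Before 2.5:1 compression the overshoot was 12 × 2.5 = 30 dB, so input = -7.7 + 30 = 22.3 dBu.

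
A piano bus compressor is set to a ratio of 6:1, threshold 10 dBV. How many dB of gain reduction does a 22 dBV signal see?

10 dB

22 dBV exceeds the threshold by 12 dB.
A 6:1 ratio leaves 2 dB of that excess.
Gain reduction = 12 − 2 = 10 dB.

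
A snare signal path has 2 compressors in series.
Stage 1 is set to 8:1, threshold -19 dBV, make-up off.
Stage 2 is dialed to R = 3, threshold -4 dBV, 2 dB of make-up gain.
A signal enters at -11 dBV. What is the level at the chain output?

Stage 1: overshoot 8 dB → 8/8 = 1 dB → -18 dBV.
Stage 2: -18 dBV ≤ -4 dBV, so stage 2 doesn't engage; make-up brings it to -16 dBV.

-16 dBV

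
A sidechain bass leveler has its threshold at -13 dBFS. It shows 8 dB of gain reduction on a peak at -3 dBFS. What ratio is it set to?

5:1

Input overshoot = -3 − (-13) = 10 dB.
Output overshoot = 10 − 8 = 2 dB.
Ratio = input overshoot / output overshoot = 10 / 2 = 5.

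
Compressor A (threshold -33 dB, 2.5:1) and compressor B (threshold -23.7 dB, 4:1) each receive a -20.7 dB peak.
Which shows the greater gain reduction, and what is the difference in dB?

A, by 5.13 dB

A: 12.3 dB over, compressed to 4.92 dB over, so 7.38 dB of GR.
B: 3 dB over, compressed to 0.75 dB over, so 2.25 dB of GR.
Difference: 5.13 dB in favour of A.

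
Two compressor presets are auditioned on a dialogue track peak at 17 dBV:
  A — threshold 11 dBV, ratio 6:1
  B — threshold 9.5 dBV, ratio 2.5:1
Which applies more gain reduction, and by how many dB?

A, by 0.5 dB

A: 6 dB over, compressed to 1 dB over, so 5 dB of GR.
B: 7.5 dB over, compressed to 3 dB over, so 4.5 dB of GR.
A applies 0.5 dB more gain reduction.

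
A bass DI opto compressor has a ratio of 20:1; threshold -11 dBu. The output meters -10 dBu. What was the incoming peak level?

9 dBu

The compressed level sits -10 − (-11) = 1 dB over threshold.
Input overshoot = R × output overshoot = 20 dB → input = -11 + 20 = 9 dBu.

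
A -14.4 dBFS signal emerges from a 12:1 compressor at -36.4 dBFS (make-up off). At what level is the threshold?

Gain reduction = -14.4 − (-36.4) = 22 dB; output overshoot = GR / (R − 1) = 22 / 11 = 2 dB.
Threshold = output − output overshoot = -36.4 − 2 = -38.4 dBFS.

-38.4 dBFS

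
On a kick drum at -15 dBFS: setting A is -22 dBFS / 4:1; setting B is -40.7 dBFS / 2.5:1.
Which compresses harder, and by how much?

A: 7 dB over, compressed to 1.75 dB over, so 5.25 dB of GR.
B: 25.7 dB over, compressed to 10.28 dB over, so 15.42 dB of GR.
B applies 10.17 dB more gain reduction.

B, by 10.17 dB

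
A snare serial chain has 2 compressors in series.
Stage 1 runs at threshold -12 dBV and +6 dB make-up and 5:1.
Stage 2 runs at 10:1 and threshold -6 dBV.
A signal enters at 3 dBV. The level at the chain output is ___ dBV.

Stage 1: 3 dBV is 15 dB over -12 dBV; at 5:1 that becomes 3 dB over, giving -9 dBV; +6 dB make-up → -3 dBV.
Stage 2: -3 dBV is 3 dB over -6 dBV; at 10:1 that becomes 0.3 dB over, giving -5.7 dBV.

-5.7 dBV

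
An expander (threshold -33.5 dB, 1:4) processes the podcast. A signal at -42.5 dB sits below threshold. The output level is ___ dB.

Below threshold, a 1:4 expander applies gain = (4−1)×(T − x) of attenuation.
(4−1) × 9 = 27 dB, so output = -42.5 − 27 = -69.5 dB.

-69.5 dB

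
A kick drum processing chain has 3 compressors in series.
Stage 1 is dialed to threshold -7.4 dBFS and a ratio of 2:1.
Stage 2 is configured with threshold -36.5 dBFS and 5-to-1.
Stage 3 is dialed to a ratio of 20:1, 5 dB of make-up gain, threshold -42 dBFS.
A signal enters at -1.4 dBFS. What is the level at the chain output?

-36.404 dBFS

Stage 1: 6 dB above -7.4 dBFS, reduced 2:1 to 3 dB above → -4.4 dBFS.
Stage 2: -4.4 dBFS is 32.1 dB over -36.5 dBFS; at 5:1 that becomes 6.42 dB over, giving -30.08 dBFS.
Stage 3: 11.92 dB above -42 dBFS, reduced 20:1 to 0.596 dB above → -41.404 dBFS; +5 dB make-up → -36.404 dBFS.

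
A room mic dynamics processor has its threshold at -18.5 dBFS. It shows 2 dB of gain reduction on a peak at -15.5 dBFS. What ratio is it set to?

Input overshoot = -15.5 − (-18.5) = 3 dB.
Output overshoot = 3 − 2 = 1 dB.
Ratio = input overshoot / output overshoot = 3 / 1 = 3.

3:1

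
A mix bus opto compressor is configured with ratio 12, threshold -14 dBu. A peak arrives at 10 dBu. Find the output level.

Overshoot: 10 − (-14) = 24 dB.
The 24 dB excess becomes 2 dB after 12:1 reduction.
Output = -14 + 2 = -12 dBu.

-12 dBu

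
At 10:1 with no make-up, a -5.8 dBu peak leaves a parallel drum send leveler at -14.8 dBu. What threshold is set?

Let T be the threshold. Output overshoot = (input overshoot)/R, so -14.8 − T = (-5.8 − T)/10.
10·(-14.8 − T) = -5.8 − T → 9·T = -148 − (-5.8) = -142.2.
T = -142.2/9 = -15.8 dBu.

-15.8 dBu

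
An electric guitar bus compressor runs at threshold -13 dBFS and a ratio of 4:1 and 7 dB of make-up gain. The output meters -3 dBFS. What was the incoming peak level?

-1 dBFS

Before make-up, the level was -3 − 7 = -10 dBFS.
Post-compression overshoot = -10 − (-13) = 3 dB.
Input overshoot = R × output overshoot = 12 dB → input = -13 + 12 = -1 dBFS.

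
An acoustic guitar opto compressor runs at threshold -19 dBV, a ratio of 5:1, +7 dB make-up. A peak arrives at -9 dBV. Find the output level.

-10 dBV

-9 dBV sits 10 dB over threshold.
5:1 compression reduces that to 10/5 = 2 dB over.
Output = -19 + 2 = -17 dBV; make-up adds 7 dB, giving -10 dBV.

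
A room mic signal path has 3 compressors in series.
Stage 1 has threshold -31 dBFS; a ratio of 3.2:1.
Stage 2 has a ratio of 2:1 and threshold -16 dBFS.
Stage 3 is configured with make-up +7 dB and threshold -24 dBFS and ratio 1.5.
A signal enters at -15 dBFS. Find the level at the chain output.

Stage 1: overshoot 16 dB → 16/3.2 = 5 dB → -26 dBFS.
Stage 2: below threshold (-26 ≤ -16); passes unchanged; output -26 dBFS.
Stage 3: below threshold (-26 ≤ -24); passes unchanged; make-up brings it to -19 dBFS.

-19 dBFS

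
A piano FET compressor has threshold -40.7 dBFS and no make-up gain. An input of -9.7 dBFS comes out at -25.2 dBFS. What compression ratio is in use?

2:1

Input overshoot = -9.7 − (-40.7) = 31 dB; output overshoot = -25.2 − (-40.7) = 15.5 dB.
Ratio = 31 / 15.5 = 2.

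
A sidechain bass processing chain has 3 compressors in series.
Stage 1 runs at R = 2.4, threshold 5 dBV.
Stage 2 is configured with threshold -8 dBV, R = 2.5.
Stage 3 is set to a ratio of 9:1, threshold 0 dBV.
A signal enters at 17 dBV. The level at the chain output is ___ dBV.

Stage 1: 12 dB above 5 dBV, reduced 2.4:1 to 5 dB above → 10 dBV.
Stage 2: overshoot 18 dB → 18/2.5 = 7.2 dB → -0.8 dBV.
Stage 3: below threshold (-0.8 ≤ 0); passes unchanged; output -0.8 dBV.

-0.8 dBV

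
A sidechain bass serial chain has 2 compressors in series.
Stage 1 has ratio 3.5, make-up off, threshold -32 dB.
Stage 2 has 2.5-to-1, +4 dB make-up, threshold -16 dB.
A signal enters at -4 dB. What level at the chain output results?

Stage 1: overshoot 28 dB → 28/3.5 = 8 dB → -24 dB.
Stage 2: below threshold (-24 ≤ -16); passes unchanged; make-up brings it to -20 dB.

-20 dB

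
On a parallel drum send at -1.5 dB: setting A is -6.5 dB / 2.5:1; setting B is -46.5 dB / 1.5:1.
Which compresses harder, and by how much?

A: GR = 5 − 5/2.5 = 3 dB.
B: GR = 45 − 45/1.5 = 15 dB.
B applies 12 dB more gain reduction.

B, by 12 dB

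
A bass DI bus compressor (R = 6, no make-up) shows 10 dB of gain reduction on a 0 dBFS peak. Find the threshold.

Let T be the threshold. Output overshoot = (input overshoot)/R, so -10 − T = (0 − T)/6.
6·(-10 − T) = 0 − T → 5·T = -60 − 0 = -60.
T = -60/5 = -12 dBFS.

-12 dBFS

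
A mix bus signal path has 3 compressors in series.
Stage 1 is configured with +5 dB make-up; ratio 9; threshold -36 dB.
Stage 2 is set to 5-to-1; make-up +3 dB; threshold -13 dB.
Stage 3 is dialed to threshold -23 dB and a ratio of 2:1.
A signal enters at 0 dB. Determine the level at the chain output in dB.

-24 dB

Stage 1: overshoot 36 dB → 36/9 = 4 dB → -32 dB; +5 dB make-up → -27 dB.
Stage 2: -27 dB ≤ -13 dB, so stage 2 doesn't engage; make-up brings it to -24 dB.
Stage 3: below threshold (-24 ≤ -23); passes unchanged; output -24 dB.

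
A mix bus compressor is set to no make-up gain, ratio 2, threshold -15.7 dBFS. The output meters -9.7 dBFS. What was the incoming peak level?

-3.7 dBFS

That's 6 dB above the -15.7 dBFS threshold.
Undo the ratio: input overshoot = 6 × 2 = 12 dB, giving input = -3.7 dBFS.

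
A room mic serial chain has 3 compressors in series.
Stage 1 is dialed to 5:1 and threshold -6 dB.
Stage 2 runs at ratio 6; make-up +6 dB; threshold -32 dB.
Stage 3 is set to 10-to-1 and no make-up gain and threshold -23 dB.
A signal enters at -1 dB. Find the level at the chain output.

-22.85 dB

Stage 1: overshoot 5 dB → 5/5 = 1 dB → -5 dB.
Stage 2: overshoot 27 dB → 27/6 = 4.5 dB → -27.5 dB; +6 dB make-up → -21.5 dB.
Stage 3: 1.5 dB above -23 dB, reduced 10:1 to 0.15 dB above → -22.85 dB.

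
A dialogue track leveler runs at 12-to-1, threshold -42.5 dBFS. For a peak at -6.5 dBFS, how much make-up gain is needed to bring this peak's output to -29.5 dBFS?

10 dB

Overshoot 36 dB → 36/12 = 3 dB after compression, so the compressed level is -42.5 + 3 = -39.5 dBFS.
Make-up = target − compressed = -29.5 − (-39.5) = 10 dB.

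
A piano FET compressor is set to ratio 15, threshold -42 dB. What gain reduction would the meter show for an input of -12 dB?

Overshoot = -12 − (-42) = 30 dB.
At 15:1, output sits 30/15 = 2 dB above threshold.
GR = overshoot in − overshoot out = 30 − 2 = 28 dB.

28 dB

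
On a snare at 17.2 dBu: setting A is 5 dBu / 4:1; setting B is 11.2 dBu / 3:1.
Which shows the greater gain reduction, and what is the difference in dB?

A, by 5.15 dB

A: 12.2 dB over, compressed to 3.05 dB over, so 9.15 dB of GR.
B: 6 dB over, compressed to 2 dB over, so 4 dB of GR.
A reduces 5.15 dB more.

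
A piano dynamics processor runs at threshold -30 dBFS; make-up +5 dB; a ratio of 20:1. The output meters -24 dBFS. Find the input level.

Stripping the +5 dB make-up gives -29 dBFS at the gain stage.
The compressed level sits -29 − (-30) = 1 dB over threshold.
Undo the ratio: input overshoot = 1 × 20 = 20 dB, giving input = -10 dBFS.

-10 dBFS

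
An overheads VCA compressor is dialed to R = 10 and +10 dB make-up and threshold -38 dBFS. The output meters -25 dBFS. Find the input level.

Remove make-up: -25 − 10 = -35 dBFS.
That's 3 dB above the -38 dBFS threshold.
Before 10:1 compression the overshoot was 3 × 10 = 30 dB, so input = -38 + 30 = -8 dBFS.

-8 dBFS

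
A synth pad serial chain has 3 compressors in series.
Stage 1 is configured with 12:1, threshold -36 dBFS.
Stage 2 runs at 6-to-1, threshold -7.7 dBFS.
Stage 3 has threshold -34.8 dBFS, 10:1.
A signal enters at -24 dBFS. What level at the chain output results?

Stage 1: 12 dB above -36 dBFS, reduced 12:1 to 1 dB above → -35 dBFS.
Stage 2: below threshold (-35 ≤ -7.7); passes unchanged; output -35 dBFS.
Stage 3: -35 dBFS is at or below the -34.8 dBFS threshold — no compression; output -35 dBFS.

-35 dBFS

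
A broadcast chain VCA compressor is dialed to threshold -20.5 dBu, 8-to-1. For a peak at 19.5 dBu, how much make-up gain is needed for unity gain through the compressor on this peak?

Overshoot 40 dB → 40/8 = 5 dB after compression, so the compressed level is -20.5 + 5 = -15.5 dBu.
Make-up = target − compressed = 19.5 − (-15.5) = 35 dB.

35 dB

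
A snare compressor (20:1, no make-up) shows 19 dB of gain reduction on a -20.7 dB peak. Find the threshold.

-40.7 dB

Let T be the threshold. Output overshoot = (input overshoot)/R, so -39.7 − T = (-20.7 − T)/20.
20·(-39.7 − T) = -20.7 − T → 19·T = -794 − (-20.7) = -773.3.
T = -773.3/19 = -40.7 dB.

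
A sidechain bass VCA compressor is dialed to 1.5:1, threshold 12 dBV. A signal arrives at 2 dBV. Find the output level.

2 dBV is 10 dB below the 12 dBV threshold, so no gain reduction is applied.
Output = input = 2 dBV.

2 dBV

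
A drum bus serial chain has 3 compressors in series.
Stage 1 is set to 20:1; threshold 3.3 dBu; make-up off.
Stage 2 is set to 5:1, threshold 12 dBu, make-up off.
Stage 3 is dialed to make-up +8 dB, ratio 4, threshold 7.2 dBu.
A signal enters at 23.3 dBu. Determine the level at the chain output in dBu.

12.3 dBu

Stage 1: 23.3 dBu is 20 dB over 3.3 dBu; at 20:1 that becomes 1 dB over, giving 4.3 dBu.
Stage 2: below threshold (4.3 ≤ 12); passes unchanged; output 4.3 dBu.
Stage 3: 4.3 dBu is at or below the 7.2 dBu threshold — no compression; make-up brings it to 12.3 dBu.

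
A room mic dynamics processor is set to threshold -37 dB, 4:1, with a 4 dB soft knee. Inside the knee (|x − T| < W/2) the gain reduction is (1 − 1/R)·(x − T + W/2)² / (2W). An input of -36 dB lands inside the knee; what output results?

x − T + W/2 = -36 − (-37) + 2 = 3.
GR = (1 − 1/4) × 3² / 8 = 0.75 × 9 / 8 = 0.84375 dB.
Output = -36 − 0.84375 = -36.84375 dB.

-36.84375 dB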